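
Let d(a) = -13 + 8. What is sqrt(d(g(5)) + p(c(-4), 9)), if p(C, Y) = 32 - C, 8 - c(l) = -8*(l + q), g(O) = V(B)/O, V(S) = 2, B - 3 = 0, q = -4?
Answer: sqrt(83) ≈ 9.1104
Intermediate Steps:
B = 3 (B = 3 + 0 = 3)
g(O) = 2/O
c(l) = -24 + 8*l (c(l) = 8 - (-8)*(l - 4) = 8 - (-8)*(-4 + l) = 8 - (32 - 8*l) = 8 + (-32 + 8*l) = -24 + 8*l)
d(a) = -5
sqrt(d(g(5)) + p(c(-4), 9)) = sqrt(-5 + (32 - (-24 + 8*(-4)))) = sqrt(-5 + (32 - (-24 - 32))) = sqrt(-5 + (32 - 1*(-56))) = sqrt(-5 + (32 + 56)) = sqrt(-5 + 88) = sqrt(83)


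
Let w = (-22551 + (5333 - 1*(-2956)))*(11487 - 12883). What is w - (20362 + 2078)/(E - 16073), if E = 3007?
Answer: 130070421036/6533 ≈ 1.9910e+7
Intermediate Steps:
w = 19909752 (w = (-22551 + (5333 + 2956))*(-1396) = (-22551 + 8289)*(-1396) = -14262*(-1396) = 19909752)
w - (20362 + 2078)/(E - 16073) = 19909752 - (20362 + 2078)/(3007 - 16073) = 19909752 - 22440/(-13066) = 19909752 - 22440*(-1)/13066 = 19909752 - 1*(-11220/6533) = 19909752 + 11220/6533 = 130070421036/6533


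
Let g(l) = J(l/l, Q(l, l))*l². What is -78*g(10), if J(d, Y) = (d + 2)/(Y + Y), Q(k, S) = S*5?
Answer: -234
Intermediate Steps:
Q(k, S) = 5*S
J(d, Y) = (2 + d)/(2*Y) (J(d, Y) = (2 + d)/((2*Y)) = (2 + d)*(1/(2*Y)) = (2 + d)/(2*Y))
g(l) = 3*l/10 (g(l) = ((2 + l/l)/(2*((5*l))))*l² = ((1/(5*l))*(2 + 1)/2)*l² = ((½)*(1/(5*l))*3)*l² = (3/(10*l))*l² = 3*l/10)
-78*g(10) = -117*10/5 = -78*3 = -234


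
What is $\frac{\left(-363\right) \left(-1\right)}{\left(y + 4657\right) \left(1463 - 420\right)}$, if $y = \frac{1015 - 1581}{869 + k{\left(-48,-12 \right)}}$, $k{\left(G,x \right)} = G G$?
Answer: $\frac{383933}{5137155695} \approx 7.4737 \cdot 10^{-5}$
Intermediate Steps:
$k{\left(G,x \right)} = G^{2}$
$y = - \frac{566}{3173}$ ($y = \frac{1015 - 1581}{869 + \left(-48\right)^{2}} = - \frac{566}{869 + 2304} = - \frac{566}{3173} \approx -0.17838$)
$\frac{\left(-363\right) \left(-1\right)}{\left(y + 4657\right) \left(1463 - 420\right)} = \frac{\left(-363\right) \left(-1\right)}{\left(- \frac{566}{3173} + 4657\right) \left(1463 - 420\right)} = \frac{363}{\frac{14776095}{3173} \cdot 1043} = \frac{363}{\frac{15411467085}{3173}} = 363 \cdot \frac{3173}{15411467085} = \frac{383933}{5137155695}$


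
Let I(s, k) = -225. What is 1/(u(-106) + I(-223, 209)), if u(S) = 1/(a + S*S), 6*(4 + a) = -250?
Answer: -33571/7553472 ≈ -0.0044444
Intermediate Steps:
a = -137/3 (a = -4 + (⅙)*(-250) = -4 - 125/3 = -137/3 ≈ -45.667)
u(S) = 1/(-137/3 + S²) (u(S) = 1/(-137/3 + S*S) = 1/(-137/3 + S²))
1/(u(-106) + I(-223, 209)) = 1/(3/(-137 + 3*(-106)²) - 225) = 1/(3/(-137 + 3*11236) - 225) = 1/(3/(-137 + 33708) - 225) = 1/(3/33571 - 225) = 1/(-7553472/33571) = -33571/7553472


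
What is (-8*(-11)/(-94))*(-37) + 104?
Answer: 6516/47 ≈ 138.64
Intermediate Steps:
(-8*(-11)/(-94))*(-37) + 104 = (88*(-1/94))*(-37) + 104 = -44/47*(-37) + 104 = 1628/47 + 104 = 6516/47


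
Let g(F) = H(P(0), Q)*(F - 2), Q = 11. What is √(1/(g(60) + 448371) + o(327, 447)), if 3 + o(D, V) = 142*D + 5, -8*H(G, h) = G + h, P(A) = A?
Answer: 2*√37328051288058190/1793165 ≈ 215.49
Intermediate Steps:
H(G, h) = -G/8 - h/8 (H(G, h) = -(G + h)/8 = -G/8 - h/8)
g(F) = 11/4 - 11*F/8 (g(F) = (-⅛*0 - ⅛*11)*(F - 2) = (0 - 11/8)*(-2 + F) = -11*(-2 + F)/8 = 11/4 - 11*F/8)
o(D, V) = 2 + 142*D (o(D, V) = -3 + (142*D + 5) = -3 + (5 + 142*D) = 2 + 142*D)
√(1/(g(60) + 448371) + o(327, 447)) = √(1/((11/4 - 11/8*60) + 448371) + (2 + 142*327)) = √(1/((11/4 - 165/2) + 448371) + (2 + 46434)) = √(1/(-319/4 + 448371) + 46436) = √(1/(1793165/4) + 46436) = √(4/1793165 + 46436) = √(83267409944/1793165) = 2*√37328051288058190/1793165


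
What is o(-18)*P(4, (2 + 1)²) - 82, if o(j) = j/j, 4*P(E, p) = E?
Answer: -81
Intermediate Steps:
P(E, p) = E/4
o(j) = 1
o(-18)*P(4, (2 + 1)²) - 82 = 1*((¼)*4) - 82 = 1*1 - 82 = 1 - 82 = -81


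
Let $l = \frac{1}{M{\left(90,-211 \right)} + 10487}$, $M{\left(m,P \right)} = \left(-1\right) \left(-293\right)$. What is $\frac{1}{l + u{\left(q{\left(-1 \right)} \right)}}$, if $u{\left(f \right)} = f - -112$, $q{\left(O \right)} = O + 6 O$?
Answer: $\frac{10780}{1131901} \approx 0.0095238$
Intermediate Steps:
$M{\left(m,P \right)} = 293$
$q{\left(O \right)} = 7 O$
$u{\left(f \right)} = 112 + f$ ($u{\left(f \right)} = f + 112 = 112 + f$)
$l = \frac{1}{10780}$ ($l = \frac{1}{293 + 10487} = \frac{1}{10780} \approx 9.2764 \cdot 10^{-5}$)
$\frac{1}{l + u{\left(q{\left(-1 \right)} \right)}} = \frac{1}{\frac{1}{10780} + \left(112 + 7 \left(-1\right)\right)} = \frac{1}{\frac{1}{10780} + \left(112 - 7\right)} = \frac{1}{\frac{1}{10780} + 105} = \frac{1}{\frac{1131901}{10780}} = \frac{10780}{1131901}$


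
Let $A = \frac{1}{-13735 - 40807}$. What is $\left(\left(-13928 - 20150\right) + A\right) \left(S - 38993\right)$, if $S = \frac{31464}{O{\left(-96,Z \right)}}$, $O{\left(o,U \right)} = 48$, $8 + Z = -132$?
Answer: $\frac{142514463588975}{109084} \approx 1.3065 \cdot 10^{9}$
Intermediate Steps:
$Z = -140$ ($Z = -8 - 132 = -140$)
$A = - \frac{1}{54542}$ ($A = \frac{1}{-54542} = - \frac{1}{54542} \approx -1.8334 \cdot 10^{-5}$)
$S = \frac{1311}{2}$ ($S = \frac{31464}{48} = 31464 \cdot \frac{1}{48} = \frac{1311}{2} \approx 655.5$)
$\left(\left(-13928 - 20150\right) + A\right) \left(S - 38993\right) = \left(\left(-13928 - 20150\right) - \frac{1}{54542}\right) \left(\frac{1311}{2} - 38993\right) = \left(\left(-13928 - 20150\right) - \frac{1}{54542}\right) \left(- \frac{76675}{2}\right) = \left(-34078 - \frac{1}{54542}\right) \left(- \frac{76675}{2}\right) = \left(- \frac{1858682277}{54542}\right) \left(- \frac{76675}{2}\right) = \frac{142514463588975}{109084}$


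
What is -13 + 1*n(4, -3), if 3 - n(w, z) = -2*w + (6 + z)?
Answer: -5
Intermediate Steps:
n(w, z) = -3 - z + 2*w (n(w, z) = 3 - (-2*w + (6 + z)) = 3 - (6 + z - 2*w) = 3 + (-6 - z + 2*w) = -3 - z + 2*w)
-13 + 1*n(4, -3) = -13 + 1*(-3 - 1*(-3) + 2*4) = -13 + 1*(-3 + 3 + 8) = -13 + 1*8 = -13 + 8 = -5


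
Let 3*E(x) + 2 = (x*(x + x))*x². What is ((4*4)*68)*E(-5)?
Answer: 452608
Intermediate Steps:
E(x) = -⅔ + 2*x⁴/3 (E(x) = -⅔ + ((x*(x + x))*x²)/3 = -⅔ + ((x*(2*x))*x²)/3 = -⅔ + ((2*x²)*x²)/3 = -⅔ + (2*x⁴)/3 = -⅔ + 2*x⁴/3)
((4*4)*68)*E(-5) = ((4*4)*68)*(-⅔ + (⅔)*(-5)⁴) = (16*68)*(-⅔ + (⅔)*625) = 1088*(-⅔ + 1250/3) = 1088*416 = 452608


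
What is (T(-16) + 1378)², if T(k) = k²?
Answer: 2669956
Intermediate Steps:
(T(-16) + 1378)² = ((-16)² + 1378)² = (256 + 1378)² = 1634² = 2669956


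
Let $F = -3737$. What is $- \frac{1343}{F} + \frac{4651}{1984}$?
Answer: $\frac{20045299}{7414208} \approx 2.7036$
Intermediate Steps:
$- \frac{1343}{F} + \frac{4651}{1984} = - \frac{1343}{-3737} + \frac{4651}{1984} = \left(-1343\right) \left(- \frac{1}{3737}\right) + 4651 \cdot \frac{1}{1984} = \frac{1343}{3737} + \frac{4651}{1984} = \frac{20045299}{7414208}$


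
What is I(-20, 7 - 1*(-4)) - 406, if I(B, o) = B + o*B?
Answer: -646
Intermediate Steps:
I(B, o) = B + B*o
I(-20, 7 - 1*(-4)) - 406 = -20*(1 + (7 - 1*(-4))) - 406 = -20*(1 + (7 + 4)) - 406 = -20*(1 + 11) - 406 = -20*12 - 406 = -240 - 406 = -646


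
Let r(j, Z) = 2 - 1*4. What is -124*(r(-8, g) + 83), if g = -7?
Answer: -10044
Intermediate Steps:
r(j, Z) = -2 (r(j, Z) = 2 - 4 = -2)
-124*(r(-8, g) + 83) = -124*(-2 + 83) = -124*81 = -10044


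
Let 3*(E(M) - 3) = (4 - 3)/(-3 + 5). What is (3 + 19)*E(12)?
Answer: 209/3 ≈ 69.667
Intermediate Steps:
E(M) = 19/6 (E(M) = 3 + ((4 - 3)/(-3 + 5))/3 = 3 + (1/2)/3 = 3 + (1*(½))/3 = 3 + (⅓)*(½) = 3 + ⅙ = 19/6)
(3 + 19)*E(12) = (3 + 19)*(19/6) = 22*(19/6) = 209/3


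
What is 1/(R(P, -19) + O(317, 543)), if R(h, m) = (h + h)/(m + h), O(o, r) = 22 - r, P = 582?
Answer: -563/292159 ≈ -0.0019270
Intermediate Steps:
R(h, m) = 2*h/(h + m) (R(h, m) = (2*h)/(h + m) = 2*h/(h + m))
1/(R(P, -19) + O(317, 543)) = 1/(2*582/(582 - 19) + (22 - 1*543)) = 1/(2*582/563 + (22 - 543)) = 1/(2*582*(1/563) - 521) = 1/(1164/563 - 521) = 1/(-292159/563) = -563/292159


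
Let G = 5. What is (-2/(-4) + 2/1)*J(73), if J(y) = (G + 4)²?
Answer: 405/2 ≈ 202.50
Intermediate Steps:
J(y) = 81 (J(y) = (5 + 4)² = 9² = 81)
(-2/(-4) + 2/1)*J(73) = (-2/(-4) + 2/1)*81 = (-2*(-¼) + 2*1)*81 = (½ + 2)*81 = (5/2)*81 = 405/2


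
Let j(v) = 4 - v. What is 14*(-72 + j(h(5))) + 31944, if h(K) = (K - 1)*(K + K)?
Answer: 30432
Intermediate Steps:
h(K) = 2*K*(-1 + K) (h(K) = (-1 + K)*(2*K) = 2*K*(-1 + K))
14*(-72 + j(h(5))) + 31944 = 14*(-72 + (4 - 2*5*(-1 + 5))) + 31944 = 14*(-72 + (4 - 2*5*4)) + 31944 = 14*(-72 + (4 - 1*40)) + 31944 = 14*(-72 + (4 - 40)) + 31944 = 14*(-72 - 36) + 31944 = 14*(-108) + 31944 = -1512 + 31944 = 30432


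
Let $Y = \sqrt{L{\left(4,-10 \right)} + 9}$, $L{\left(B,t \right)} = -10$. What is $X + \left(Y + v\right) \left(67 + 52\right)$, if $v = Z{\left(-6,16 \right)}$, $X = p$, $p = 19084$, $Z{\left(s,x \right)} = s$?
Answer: $18370 + 119 i \approx 18370.0 + 119.0 i$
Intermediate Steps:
$X = 19084$
$v = -6$
$Y = i$ ($Y = \sqrt{-10 + 9} = \sqrt{-1} = i \approx 1.0 i$)
$X + \left(Y + v\right) \left(67 + 52\right) = 19084 + \left(i - 6\right) \left(67 + 52\right) = 19084 + \left(-6 + i\right) 119 = 19084 - \left(714 - 119 i\right) = 18370 + 119 i$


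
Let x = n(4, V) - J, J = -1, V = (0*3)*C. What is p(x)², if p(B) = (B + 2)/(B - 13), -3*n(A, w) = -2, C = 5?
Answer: 121/1156 ≈ 0.10467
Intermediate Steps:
V = 0 (V = (0*3)*5 = 0*5 = 0)
n(A, w) = ⅔ (n(A, w) = -⅓*(-2) = ⅔)
x = 5/3 (x = ⅔ - 1*(-1) = ⅔ + 1 = 5/3 ≈ 1.6667)
p(B) = (2 + B)/(-13 + B)
p(x)² = ((2 + 5/3)/(-13 + 5/3))² = ((11/3)/(-34/3))² = (-3/34*11/3)² = (-11/34)² = 121/1156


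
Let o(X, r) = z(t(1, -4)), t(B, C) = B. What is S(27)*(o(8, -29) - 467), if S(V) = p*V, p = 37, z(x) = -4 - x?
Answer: -471528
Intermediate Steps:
o(X, r) = -5 (o(X, r) = -4 - 1*1 = -4 - 1 = -5)
S(V) = 37*V
S(27)*(o(8, -29) - 467) = (37*27)*(-5 - 467) = 999*(-472) = -471528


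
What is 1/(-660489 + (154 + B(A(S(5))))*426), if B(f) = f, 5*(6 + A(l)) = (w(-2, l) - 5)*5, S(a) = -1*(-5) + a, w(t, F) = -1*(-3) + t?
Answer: -1/599145 ≈ -1.6690e-6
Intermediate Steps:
w(t, F) = 3 + t
S(a) = 5 + a
A(l) = -10 (A(l) = -6 + (((3 - 2) - 5)*5)/5 = -6 + ((1 - 5)*5)/5 = -6 + (-4*5)/5 = -6 + (⅕)*(-20) = -6 - 4 = -10)
1/(-660489 + (154 + B(A(S(5))))*426) = 1/(-660489 + (154 - 10)*426) = 1/(-660489 + 144*426) = 1/(-660489 + 61344) = 1/(-599145) = -1/599145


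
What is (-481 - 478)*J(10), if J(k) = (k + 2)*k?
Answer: -115080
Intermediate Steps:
J(k) = k*(2 + k) (J(k) = (2 + k)*k = k*(2 + k))
(-481 - 478)*J(10) = (-481 - 478)*(10*(2 + 10)) = -9590*12 = -959*120 = -115080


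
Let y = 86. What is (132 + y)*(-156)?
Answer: -34008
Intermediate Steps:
(132 + y)*(-156) = (132 + 86)*(-156) = 218*(-156) = -34008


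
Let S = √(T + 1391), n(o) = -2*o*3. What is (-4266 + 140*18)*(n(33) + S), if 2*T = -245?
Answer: 345708 - 873*√5074 ≈ 2.8352e+5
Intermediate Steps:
n(o) = -6*o
T = -245/2 (T = (½)*(-245) = -245/2 ≈ -122.50)
S = √5074/2 (S = √(-245/2 + 1391) = √(2537/2) = √5074/2 ≈ 35.616)
(-4266 + 140*18)*(n(33) + S) = (-4266 + 140*18)*(-6*33 + √5074/2) = (-4266 + 2520)*(-198 + √5074/2) = -1746*(-198 + √5074/2) = 345708 - 873*√5074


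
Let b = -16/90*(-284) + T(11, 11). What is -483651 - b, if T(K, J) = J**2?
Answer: -21772012/45 ≈ -4.8382e+5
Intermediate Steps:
b = 7717/45 (b = -16/90*(-284) + 11**2 = -16*1/90*(-284) + 121 = -8/45*(-284) + 121 = 2272/45 + 121 = 7717/45 ≈ 171.49)
-483651 - b = -483651 - 1*7717/45 = -483651 - 7717/45 = -21772012/45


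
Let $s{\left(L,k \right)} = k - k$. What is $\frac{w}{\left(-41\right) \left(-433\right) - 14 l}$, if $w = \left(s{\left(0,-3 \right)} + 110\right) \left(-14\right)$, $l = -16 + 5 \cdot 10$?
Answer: $- \frac{1540}{17277} \approx -0.089136$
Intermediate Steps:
$s{\left(L,k \right)} = 0$
$l = 34$ ($l = -16 + 50 = 34$)
$w = -1540$ ($w = \left(0 + 110\right) \left(-14\right) = 110 \left(-14\right) = -1540$)
$\frac{w}{\left(-41\right) \left(-433\right) - 14 l} = - \frac{1540}{\left(-41\right) \left(-433\right) - 14 \cdot 34} = - \frac{1540}{17753 - 476} = - \frac{1540}{17277}$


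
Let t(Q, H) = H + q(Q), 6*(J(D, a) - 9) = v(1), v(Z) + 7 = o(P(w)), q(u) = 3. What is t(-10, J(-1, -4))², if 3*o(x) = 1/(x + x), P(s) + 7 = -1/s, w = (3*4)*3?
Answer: 270240721/2304324 ≈ 117.28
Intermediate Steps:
w = 36 (w = 12*3 = 36)
P(s) = -7 - 1/s
o(x) = 1/(6*x) (o(x) = 1/(3*(x + x)) = 1/(3*((2*x))) = (1/(2*x))/3 = 1/(6*x))
v(Z) = -1777/253 (v(Z) = -7 + 1/(6*(-7 - 1/36)) = -7 + 1/(6*(-253/36)) = -7 + (⅙)*(-36/253) = -7 - 6/253 = -1777/253)
J(D, a) = 11885/1518 (J(D, a) = 9 + (⅙)*(-1777/253) = 9 - 1777/1518 = 11885/1518)
t(Q, H) = 3 + H (t(Q, H) = H + 3 = 3 + H)
t(-10, J(-1, -4))² = (3 + 11885/1518)² = (16439/1518)² = 270240721/2304324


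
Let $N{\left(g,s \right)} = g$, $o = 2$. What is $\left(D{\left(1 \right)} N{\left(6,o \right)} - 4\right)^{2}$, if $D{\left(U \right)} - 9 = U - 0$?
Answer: $3136$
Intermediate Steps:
$D{\left(U \right)} = 9 + U$ ($D{\left(U \right)} = 9 + \left(U - 0\right) = 9 + \left(U + 0\right) = 9 + U$)
$\left(D{\left(1 \right)} N{\left(6,o \right)} - 4\right)^{2} = \left(\left(9 + 1\right) 6 - 4\right)^{2} = \left(10 \cdot 6 - 4\right)^{2} = \left(60 - 4\right)^{2} = 56^{2} = 3136$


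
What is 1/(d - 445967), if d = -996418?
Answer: -1/1442385 ≈ -6.9330e-7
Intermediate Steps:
1/(d - 445967) = 1/(-996418 - 445967) = 1/(-1442385) = -1/1442385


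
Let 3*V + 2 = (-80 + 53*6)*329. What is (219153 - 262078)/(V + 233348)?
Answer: -42925/259448 ≈ -0.16545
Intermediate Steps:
V = 26100 (V = -⅔ + ((-80 + 53*6)*329)/3 = -⅔ + ((-80 + 318)*329)/3 = -⅔ + (238*329)/3 = -⅔ + (⅓)*78302 = -⅔ + 78302/3 = 26100)
(219153 - 262078)/(V + 233348) = (219153 - 262078)/(26100 + 233348) = -42925/259448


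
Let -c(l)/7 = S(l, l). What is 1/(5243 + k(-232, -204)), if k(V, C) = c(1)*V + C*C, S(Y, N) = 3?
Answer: 1/51731 ≈ 1.9331e-5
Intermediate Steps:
c(l) = -21 (c(l) = -7*3 = -21)
k(V, C) = C² - 21*V (k(V, C) = -21*V + C*C = -21*V + C² = C² - 21*V)
1/(5243 + k(-232, -204)) = 1/(5243 + ((-204)² - 21*(-232))) = 1/(5243 + (41616 + 4872)) = 1/(5243 + 46488) = 1/51731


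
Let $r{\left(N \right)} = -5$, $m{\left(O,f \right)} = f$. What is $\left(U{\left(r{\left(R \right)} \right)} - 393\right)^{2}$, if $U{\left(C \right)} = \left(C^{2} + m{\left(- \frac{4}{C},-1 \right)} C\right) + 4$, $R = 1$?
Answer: $128881$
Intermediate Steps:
$U{\left(C \right)} = 4 + C^{2} - C$ ($U{\left(C \right)} = \left(C^{2} - C\right) + 4 = 4 + C^{2} - C$)
$\left(U{\left(r{\left(R \right)} \right)} - 393\right)^{2} = \left(\left(4 + \left(-5\right)^{2} - -5\right) - 393\right)^{2} = \left(\left(4 + 25 + 5\right) - 393\right)^{2} = \left(34 - 393\right)^{2} = \left(-359\right)^{2} = 128881$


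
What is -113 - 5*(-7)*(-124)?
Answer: -4453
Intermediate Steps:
-113 - 5*(-7)*(-124) = -113 + 35*(-124) = -113 - 4340 = -4453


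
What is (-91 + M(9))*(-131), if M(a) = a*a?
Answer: 1310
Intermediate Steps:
M(a) = a²
(-91 + M(9))*(-131) = (-91 + 9²)*(-131) = (-91 + 81)*(-131) = -10*(-131) = 1310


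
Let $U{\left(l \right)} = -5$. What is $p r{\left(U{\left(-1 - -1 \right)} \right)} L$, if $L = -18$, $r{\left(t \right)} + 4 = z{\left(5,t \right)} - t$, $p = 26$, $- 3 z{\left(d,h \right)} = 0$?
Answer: $-468$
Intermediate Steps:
$z{\left(d,h \right)} = 0$ ($z{\left(d,h \right)} = \left(- \frac{1}{3}\right) 0 = 0$)
$r{\left(t \right)} = -4 - t$ ($r{\left(t \right)} = -4 + \left(0 - t\right) = -4 - t$)
$p r{\left(U{\left(-1 - -1 \right)} \right)} L = 26 \left(-4 - -5\right) \left(-18\right) = 26 \left(-4 + 5\right) \left(-18\right) = 26 \cdot 1 \left(-18\right) = 26 \left(-18\right) = -468$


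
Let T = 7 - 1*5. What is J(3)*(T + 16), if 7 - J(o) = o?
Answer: 72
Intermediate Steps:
J(o) = 7 - o
T = 2 (T = 7 - 5 = 2)
J(3)*(T + 16) = (7 - 1*3)*(2 + 16) = (7 - 3)*18 = 4*18 = 72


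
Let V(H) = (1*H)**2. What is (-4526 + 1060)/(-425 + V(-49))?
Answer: -1733/988 ≈ -1.7540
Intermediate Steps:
V(H) = H**2
(-4526 + 1060)/(-425 + V(-49)) = (-4526 + 1060)/(-425 + (-49)**2) = -3466/(-425 + 2401) = -3466/1976 = -3466*1/1976 = -1733/988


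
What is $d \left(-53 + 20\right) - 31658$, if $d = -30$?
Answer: $-30668$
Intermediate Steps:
$d \left(-53 + 20\right) - 31658 = - 30 \left(-53 + 20\right) - 31658 = \left(-30\right) \left(-33\right) - 31658 = 990 - 31658 = -30668$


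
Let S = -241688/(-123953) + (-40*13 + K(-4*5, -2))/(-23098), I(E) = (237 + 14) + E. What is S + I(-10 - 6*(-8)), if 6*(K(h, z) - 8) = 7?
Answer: 4998432099685/17178398364 ≈ 290.97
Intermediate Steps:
K(h, z) = 55/6 (K(h, z) = 8 + (⅙)*7 = 8 + 7/6 = 55/6)
I(E) = 251 + E
S = 33874972489/17178398364 (S = -241688/(-123953) + (-40*13 + 55/6)/(-23098) = -241688*(-1/123953) + (-520 + 55/6)*(-1/23098) = 241688/123953 - 3065/6*(-1/23098) = 241688/123953 + 3065/138588 = 33874972489/17178398364 ≈ 1.9720)
S + I(-10 - 6*(-8)) = 33874972489/17178398364 + (251 + (-10 - 6*(-8))) = 33874972489/17178398364 + (251 + (-10 + 48)) = 33874972489/17178398364 + (251 + 38) = 33874972489/17178398364 + 289 = 4998432099685/17178398364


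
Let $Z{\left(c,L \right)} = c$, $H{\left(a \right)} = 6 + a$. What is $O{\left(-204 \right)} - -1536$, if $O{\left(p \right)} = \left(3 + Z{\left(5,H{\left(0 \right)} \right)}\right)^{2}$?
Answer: $1600$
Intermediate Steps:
$O{\left(p \right)} = 64$ ($O{\left(p \right)} = \left(3 + 5\right)^{2} = 8^{2} = 64$)
$O{\left(-204 \right)} - -1536 = 64 - -1536 = 64 + 1536 = 1600$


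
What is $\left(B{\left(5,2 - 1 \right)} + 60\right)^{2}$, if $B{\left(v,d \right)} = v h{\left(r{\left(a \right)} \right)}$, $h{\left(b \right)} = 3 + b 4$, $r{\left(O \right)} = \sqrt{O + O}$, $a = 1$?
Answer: $6425 + 3000 \sqrt{2} \approx 10668.0$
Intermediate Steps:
$r{\left(O \right)} = \sqrt{2} \sqrt{O}$ ($r{\left(O \right)} = \sqrt{2 O} = \sqrt{2} \sqrt{O}$)
$h{\left(b \right)} = 3 + 4 b$
$B{\left(v,d \right)} = v \left(3 + 4 \sqrt{2}\right)$ ($B{\left(v,d \right)} = v \left(3 + 4 \sqrt{2} \sqrt{1}\right) = v \left(3 + 4 \sqrt{2} \cdot 1\right) = v \left(3 + 4 \sqrt{2}\right)$)
$\left(B{\left(5,2 - 1 \right)} + 60\right)^{2} = \left(5 \left(3 + 4 \sqrt{2}\right) + 60\right)^{2} = \left(\left(15 + 20 \sqrt{2}\right) + 60\right)^{2} = \left(75 + 20 \sqrt{2}\right)^{2}$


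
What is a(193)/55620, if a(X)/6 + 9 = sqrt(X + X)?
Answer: -1/1030 + sqrt(386)/9270 ≈ 0.0011485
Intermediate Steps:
a(X) = -54 + 6*sqrt(2)*sqrt(X) (a(X) = -54 + 6*sqrt(X + X) = -54 + 6*sqrt(2*X) = -54 + 6*(sqrt(2)*sqrt(X)) = -54 + 6*sqrt(2)*sqrt(X))
a(193)/55620 = (-54 + 6*sqrt(2)*sqrt(193))/55620 = (-54 + 6*sqrt(386))*(1/55620) = -1/1030 + sqrt(386)/9270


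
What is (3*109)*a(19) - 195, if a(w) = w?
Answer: 6018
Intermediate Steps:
(3*109)*a(19) - 195 = (3*109)*19 - 195 = 327*19 - 195 = 6213 - 195 = 6018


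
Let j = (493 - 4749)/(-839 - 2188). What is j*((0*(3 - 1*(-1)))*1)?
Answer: 0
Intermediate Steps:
j = 4256/3027 (j = -4256/(-3027) = -4256*(-1/3027) = 4256/3027 ≈ 1.4060)
j*((0*(3 - 1*(-1)))*1) = 4256*((0*(3 - 1*(-1)))*1)/3027 = 4256*((0*(3 + 1))*1)/3027 = 4256*((0*4)*1)/3027 = 4256*(0*1)/3027 = (4256/3027)*0 = 0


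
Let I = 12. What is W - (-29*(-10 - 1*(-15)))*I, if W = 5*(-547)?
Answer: -995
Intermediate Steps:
W = -2735
W - (-29*(-10 - 1*(-15)))*I = -2735 - (-29*(-10 - 1*(-15)))*12 = -2735 - (-29*(-10 + 15))*12 = -2735 - (-29*5)*12 = -2735 - (-145)*12 = -2735 - 1*(-1740) = -2735 + 1740 = -995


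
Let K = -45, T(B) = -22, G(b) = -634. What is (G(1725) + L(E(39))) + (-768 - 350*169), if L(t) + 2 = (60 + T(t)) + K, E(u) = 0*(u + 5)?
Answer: -60561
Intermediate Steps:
E(u) = 0 (E(u) = 0*(5 + u) = 0)
L(t) = -9 (L(t) = -2 + ((60 - 22) - 45) = -2 + (38 - 45) = -2 - 7 = -9)
(G(1725) + L(E(39))) + (-768 - 350*169) = (-634 - 9) + (-768 - 350*169) = -643 + (-768 - 59150) = -643 - 59918 = -60561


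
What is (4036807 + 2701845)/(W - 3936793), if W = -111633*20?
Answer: -6738652/6169453 ≈ -1.0923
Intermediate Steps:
W = -2232660
(4036807 + 2701845)/(W - 3936793) = (4036807 + 2701845)/(-2232660 - 3936793) = 6738652/(-6169453) = 6738652*(-1/6169453) = -6738652/6169453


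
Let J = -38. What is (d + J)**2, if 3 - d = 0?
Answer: 1225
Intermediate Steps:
d = 3 (d = 3 - 1*0 = 3 + 0 = 3)
(d + J)**2 = (3 - 38)**2 = (-35)**2 = 1225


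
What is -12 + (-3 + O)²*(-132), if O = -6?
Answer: -10704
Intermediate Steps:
-12 + (-3 + O)²*(-132) = -12 + (-3 - 6)²*(-132) = -12 + (-9)²*(-132) = -12 + 81*(-132) = -12 - 10692 = -10704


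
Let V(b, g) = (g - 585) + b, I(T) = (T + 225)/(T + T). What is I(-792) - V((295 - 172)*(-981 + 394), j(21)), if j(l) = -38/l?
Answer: 269025067/3696 ≈ 72788.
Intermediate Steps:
I(T) = (225 + T)/(2*T) (I(T) = (225 + T)/((2*T)) = (225 + T)*(1/(2*T)) = (225 + T)/(2*T))
V(b, g) = -585 + b + g (V(b, g) = (-585 + g) + b = -585 + b + g)
I(-792) - V((295 - 172)*(-981 + 394), j(21)) = (½)*(225 - 792)/(-792) - (-585 + (295 - 172)*(-981 + 394) - 38/21) = (½)*(-1/792)*(-567) - (-585 + 123*(-587) - 38*1/21) = 63/176 - (-585 - 72201 - 38/21) = 63/176 - 1*(-1528544/21) = 63/176 + 1528544/21 = 269025067/3696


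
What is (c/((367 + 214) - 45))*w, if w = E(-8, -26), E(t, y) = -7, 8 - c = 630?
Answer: 2177/268 ≈ 8.1231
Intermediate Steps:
c = -622 (c = 8 - 1*630 = 8 - 630 = -622)
w = -7
(c/((367 + 214) - 45))*w = -622/((367 + 214) - 45)*(-7) = -622/(581 - 45)*(-7) = -622/536*(-7) = -622*1/536*(-7) = -311/268*(-7) = 2177/268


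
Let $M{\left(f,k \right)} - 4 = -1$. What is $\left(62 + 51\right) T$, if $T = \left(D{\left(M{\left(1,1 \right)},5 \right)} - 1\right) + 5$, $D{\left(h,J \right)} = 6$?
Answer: $1130$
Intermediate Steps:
$M{\left(f,k \right)} = 3$ ($M{\left(f,k \right)} = 4 - 1 = 3$)
$T = 10$ ($T = \left(6 - 1\right) + 5 = 5 + 5 = 10$)
$\left(62 + 51\right) T = \left(62 + 51\right) 10 = 113 \cdot 10 = 1130$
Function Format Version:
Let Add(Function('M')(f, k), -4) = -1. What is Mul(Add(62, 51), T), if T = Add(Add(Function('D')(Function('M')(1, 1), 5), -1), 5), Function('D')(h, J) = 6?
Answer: 1130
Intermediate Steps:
Function('M')(f, k) = 3 (Function('M')(f, k) = Add(4, -1) = 3)
T = 10 (T = Add(Add(6, -1), 5) = Add(5, 5) = 10)
Mul(Add(62, 51), T) = Mul(Add(62, 51), 10) = Mul(113, 10) = 1130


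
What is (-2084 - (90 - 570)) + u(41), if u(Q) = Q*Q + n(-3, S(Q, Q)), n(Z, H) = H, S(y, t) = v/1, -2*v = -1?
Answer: 155/2 ≈ 77.500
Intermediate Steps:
v = 1/2 (v = -1/2*(-1) = 1/2 ≈ 0.50000)
S(y, t) = 1/2 (S(y, t) = (1/2)/1 = (1/2)*1 = 1/2)
u(Q) = 1/2 + Q**2 (u(Q) = Q*Q + 1/2 = Q**2 + 1/2 = 1/2 + Q**2)
(-2084 - (90 - 570)) + u(41) = (-2084 - (90 - 570)) + (1/2 + 41**2) = (-2084 - 1*(-480)) + (1/2 + 1681) = (-2084 + 480) + 3363/2 = -1604 + 3363/2 = 155/2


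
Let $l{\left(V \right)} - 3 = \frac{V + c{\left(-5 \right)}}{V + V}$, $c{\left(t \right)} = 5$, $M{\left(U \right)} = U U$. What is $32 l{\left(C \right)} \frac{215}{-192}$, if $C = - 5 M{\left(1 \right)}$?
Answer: $- \frac{215}{2} \approx -107.5$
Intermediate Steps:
$M{\left(U \right)} = U^{2}$
$C = -5$ ($C = - 5 \cdot 1^{2} = \left(-5\right) 1 = -5$)
$l{\left(V \right)} = 3 + \frac{5 + V}{2 V}$ ($l{\left(V \right)} = 3 + \frac{V + 5}{V + V} = 3 + \frac{5 + V}{2 V}$)
$32 l{\left(C \right)} \frac{215}{-192} = 32 \frac{5 + 7 \left(-5\right)}{2 \left(-5\right)} \frac{215}{-192} = 32 \cdot \frac{1}{2} \left(- \frac{1}{5}\right) \left(5 - 35\right) 215 \left(- \frac{1}{192}\right) = 32 \cdot \frac{1}{2} \left(- \frac{1}{5}\right) \left(-30\right) \left(- \frac{215}{192}\right) = 32 \cdot 3 \left(- \frac{215}{192}\right) = 96 \left(- \frac{215}{192}\right) = - \frac{215}{2}$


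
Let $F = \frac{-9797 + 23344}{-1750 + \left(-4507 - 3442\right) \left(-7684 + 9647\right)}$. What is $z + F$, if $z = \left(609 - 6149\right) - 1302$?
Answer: $- \frac{106773781901}{15605637} \approx -6842.0$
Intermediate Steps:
$z = -6842$ ($z = \left(609 - 6149\right) - 1302 = -5540 - 1302 = -6842$)
$F = - \frac{13547}{15605637}$ ($F = \frac{13547}{-1750 - 15603887} = \frac{13547}{-15605637} = 13547 \left(- \frac{1}{15605637}\right) = - \frac{13547}{15605637} \approx -0.00086808$)
$z + F = -6842 - \frac{13547}{15605637} = - \frac{106773781901}{15605637}$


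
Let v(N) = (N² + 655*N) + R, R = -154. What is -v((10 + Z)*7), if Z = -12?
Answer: 9128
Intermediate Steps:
v(N) = -154 + N² + 655*N (v(N) = (N² + 655*N) - 154 = -154 + N² + 655*N)
-v((10 + Z)*7) = -(-154 + ((10 - 12)*7)² + 655*((10 - 12)*7)) = -(-154 + (-2*7)² + 655*(-2*7)) = -(-154 + (-14)² + 655*(-14)) = -(-154 + 196 - 9170) = -1*(-9128) = 9128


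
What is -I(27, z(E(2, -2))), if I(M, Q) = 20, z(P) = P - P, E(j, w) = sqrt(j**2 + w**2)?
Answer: -20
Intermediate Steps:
z(P) = 0
-I(27, z(E(2, -2))) = -1*20 = -20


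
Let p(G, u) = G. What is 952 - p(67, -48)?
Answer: 885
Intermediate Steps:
952 - p(67, -48) = 952 - 1*67 = 952 - 67 = 885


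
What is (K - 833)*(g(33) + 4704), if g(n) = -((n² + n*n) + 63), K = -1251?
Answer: -5132892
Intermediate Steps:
g(n) = -63 - 2*n² (g(n) = -((n² + n²) + 63) = -(2*n² + 63) = -(63 + 2*n²) = -63 - 2*n²)
(K - 833)*(g(33) + 4704) = (-1251 - 833)*((-63 - 2*33²) + 4704) = -2084*((-63 - 2*1089) + 4704) = -2084*((-63 - 2178) + 4704) = -2084*(-2241 + 4704) = -2084*2463 = -5132892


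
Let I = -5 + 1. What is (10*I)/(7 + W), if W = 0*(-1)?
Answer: -40/7 ≈ -5.7143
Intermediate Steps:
I = -4
W = 0
(10*I)/(7 + W) = (10*(-4))/(7 + 0) = -40/7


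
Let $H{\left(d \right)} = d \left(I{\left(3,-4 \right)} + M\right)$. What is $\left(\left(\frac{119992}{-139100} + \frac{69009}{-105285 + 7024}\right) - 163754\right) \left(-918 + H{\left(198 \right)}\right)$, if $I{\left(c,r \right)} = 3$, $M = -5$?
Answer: $\frac{735257987427953142}{3417026275} \approx 2.1517 \cdot 10^{8}$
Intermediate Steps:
$H{\left(d \right)} = - 2 d$ ($H{\left(d \right)} = d \left(3 - 5\right) = d \left(-2\right) = - 2 d$)
$\left(\left(\frac{119992}{-139100} + \frac{69009}{-105285 + 7024}\right) - 163754\right) \left(-918 + H{\left(198 \right)}\right) = \left(\left(\frac{119992}{-139100} + \frac{69009}{-105285 + 7024}\right) - 163754\right) \left(-918 - 396\right) = \left(\left(119992 \left(- \frac{1}{139100}\right) + \frac{69009}{-98261}\right) - 163754\right) \left(-918 - 396\right) = \left(\left(- \frac{29998}{34775} + 69009 \left(- \frac{1}{98261}\right)\right) - 163754\right) \left(-1314\right) = \left(\left(- \frac{29998}{34775} - \frac{69009}{98261}\right) - 163754\right) \left(-1314\right) = \left(- \frac{5347421453}{3417026275} - 163754\right) \left(-1314\right) = \left(- \frac{559557068057803}{3417026275}\right) \left(-1314\right) = \frac{735257987427953142}{3417026275}$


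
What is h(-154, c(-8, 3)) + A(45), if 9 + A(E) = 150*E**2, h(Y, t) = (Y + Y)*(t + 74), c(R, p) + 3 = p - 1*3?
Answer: 281873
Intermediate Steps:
c(R, p) = -6 + p (c(R, p) = -3 + (p - 1*3) = -3 + (p - 3) = -3 + (-3 + p) = -6 + p)
h(Y, t) = 2*Y*(74 + t) (h(Y, t) = (2*Y)*(74 + t) = 2*Y*(74 + t))
A(E) = -9 + 150*E**2
h(-154, c(-8, 3)) + A(45) = 2*(-154)*(74 + (-6 + 3)) + (-9 + 150*45**2) = 2*(-154)*(74 - 3) + (-9 + 150*2025) = 2*(-154)*71 + (-9 + 303750) = -21868 + 303741 = 281873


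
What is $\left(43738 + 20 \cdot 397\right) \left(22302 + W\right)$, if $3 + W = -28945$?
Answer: $-343451988$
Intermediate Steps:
$W = -28948$ ($W = -3 - 28945 = -28948$)
$\left(43738 + 20 \cdot 397\right) \left(22302 + W\right) = \left(43738 + 20 \cdot 397\right) \left(22302 - 28948\right) = \left(43738 + 7940\right) \left(-6646\right) = 51678 \left(-6646\right) = -343451988$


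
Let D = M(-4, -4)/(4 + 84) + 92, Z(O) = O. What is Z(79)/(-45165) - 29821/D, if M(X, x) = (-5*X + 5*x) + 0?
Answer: -1346872733/4155180 ≈ -324.14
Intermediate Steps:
M(X, x) = -5*X + 5*x
D = 92 (D = (-5*(-4) + 5*(-4))/(4 + 84) + 92 = (20 - 20)/88 + 92 = 0*(1/88) + 92 = 0 + 92 = 92)
Z(79)/(-45165) - 29821/D = 79/(-45165) - 29821/92 = 79*(-1/45165) - 29821*1/92 = -79/45165 - 29821/92 = -1346872733/4155180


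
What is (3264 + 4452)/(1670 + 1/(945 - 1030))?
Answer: 655860/141949 ≈ 4.6204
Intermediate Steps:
(3264 + 4452)/(1670 + 1/(945 - 1030)) = 7716/(1670 + 1/(-85)) = 7716/(1670 - 1/85) = 7716/(141949/85) = 7716*(85/141949) = 655860/141949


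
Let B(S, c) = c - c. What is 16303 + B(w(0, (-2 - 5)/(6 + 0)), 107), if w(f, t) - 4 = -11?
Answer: 16303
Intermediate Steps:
w(f, t) = -7 (w(f, t) = 4 - 11 = -7)
B(S, c) = 0
16303 + B(w(0, (-2 - 5)/(6 + 0)), 107) = 16303 + 0 = 16303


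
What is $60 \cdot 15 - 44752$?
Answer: $-43852$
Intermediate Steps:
$60 \cdot 15 - 44752 = 900 - 44752 = -43852$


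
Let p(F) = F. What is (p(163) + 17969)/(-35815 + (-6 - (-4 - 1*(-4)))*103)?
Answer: -18132/36433 ≈ -0.49768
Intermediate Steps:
(p(163) + 17969)/(-35815 + (-6 - (-4 - 1*(-4)))*103) = (163 + 17969)/(-35815 + (-6 - (-4 - 1*(-4)))*103) = 18132/(-35815 + (-6 - (-4 + 4))*103) = 18132/(-35815 + (-6 - 1*0)*103) = 18132/(-35815 + (-6 + 0)*103) = 18132/(-35815 - 6*103) = 18132/(-35815 - 618) = 18132/(-36433) = 18132*(-1/36433) = -18132/36433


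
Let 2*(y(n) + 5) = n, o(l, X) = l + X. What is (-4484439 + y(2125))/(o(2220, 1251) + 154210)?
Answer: -8966763/315362 ≈ -28.433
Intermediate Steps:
o(l, X) = X + l
y(n) = -5 + n/2
(-4484439 + y(2125))/(o(2220, 1251) + 154210) = (-4484439 + (-5 + (½)*2125))/((1251 + 2220) + 154210) = (-4484439 + (-5 + 2125/2))/(3471 + 154210) = (-4484439 + 2115/2)/157681 = -8966763/2*1/157681 = -8966763/315362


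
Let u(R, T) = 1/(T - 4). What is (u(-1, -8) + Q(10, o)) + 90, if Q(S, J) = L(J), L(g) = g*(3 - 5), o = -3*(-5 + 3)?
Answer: 935/12 ≈ 77.917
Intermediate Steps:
o = 6 (o = -3*(-2) = 6)
L(g) = -2*g (L(g) = g*(-2) = -2*g)
Q(S, J) = -2*J
u(R, T) = 1/(-4 + T)
(u(-1, -8) + Q(10, o)) + 90 = (1/(-4 - 8) - 2*6) + 90 = (1/(-12) - 12) + 90 = (-1/12 - 12) + 90 = -145/12 + 90 = 935/12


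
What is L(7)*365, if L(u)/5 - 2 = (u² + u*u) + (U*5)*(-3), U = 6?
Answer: 18250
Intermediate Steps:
L(u) = -440 + 10*u² (L(u) = 10 + 5*((u² + u*u) + (6*5)*(-3)) = 10 + 5*((u² + u²) + 30*(-3)) = 10 + 5*(2*u² - 90) = 10 + 5*(-90 + 2*u²) = 10 + (-450 + 10*u²) = -440 + 10*u²)
L(7)*365 = (-440 + 10*7²)*365 = (-440 + 10*49)*365 = (-440 + 490)*365 = 50*365 = 18250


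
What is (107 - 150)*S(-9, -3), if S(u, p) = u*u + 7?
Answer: -3784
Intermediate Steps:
S(u, p) = 7 + u² (S(u, p) = u² + 7 = 7 + u²)
(107 - 150)*S(-9, -3) = (107 - 150)*(7 + (-9)²) = -43*(7 + 81) = -43*88 = -3784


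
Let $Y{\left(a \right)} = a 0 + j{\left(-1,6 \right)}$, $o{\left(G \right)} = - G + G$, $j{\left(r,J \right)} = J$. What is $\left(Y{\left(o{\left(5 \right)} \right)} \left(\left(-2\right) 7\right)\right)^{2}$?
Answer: $7056$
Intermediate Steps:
$o{\left(G \right)} = 0$
$Y{\left(a \right)} = 6$ ($Y{\left(a \right)} = a 0 + 6 = 0 + 6 = 6$)
$\left(Y{\left(o{\left(5 \right)} \right)} \left(\left(-2\right) 7\right)\right)^{2} = \left(6 \left(\left(-2\right) 7\right)\right)^{2} = \left(6 \left(-14\right)\right)^{2} = \left(-84\right)^{2} = 7056$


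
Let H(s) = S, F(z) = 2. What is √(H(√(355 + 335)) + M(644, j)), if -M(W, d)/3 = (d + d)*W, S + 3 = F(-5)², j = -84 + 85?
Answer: I*√3863 ≈ 62.153*I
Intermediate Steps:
j = 1
S = 1 (S = -3 + 2² = -3 + 4 = 1)
M(W, d) = -6*W*d (M(W, d) = -3*(d + d)*W = -3*2*d*W = -6*W*d)
H(s) = 1
√(H(√(355 + 335)) + M(644, j)) = √(1 - 6*644*1) = √(1 - 3864) = √(-3863) = I*√3863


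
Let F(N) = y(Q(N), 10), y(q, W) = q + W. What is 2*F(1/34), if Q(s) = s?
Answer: 341/17 ≈ 20.059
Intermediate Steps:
y(q, W) = W + q
F(N) = 10 + N
2*F(1/34) = 2*(10 + 1/34) = 2*(341/34) = 341/17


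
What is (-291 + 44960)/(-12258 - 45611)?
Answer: -44669/57869 ≈ -0.77190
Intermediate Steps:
(-291 + 44960)/(-12258 - 45611) = 44669/(-57869) = 44669*(-1/57869) = -44669/57869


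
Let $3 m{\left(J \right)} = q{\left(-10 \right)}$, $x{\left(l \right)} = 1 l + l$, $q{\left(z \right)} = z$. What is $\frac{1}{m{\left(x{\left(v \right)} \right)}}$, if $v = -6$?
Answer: $- \frac{3}{10} \approx -0.3$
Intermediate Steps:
$x{\left(l \right)} = 2 l$ ($x{\left(l \right)} = l + l = 2 l$)
$m{\left(J \right)} = - \frac{10}{3}$ ($m{\left(J \right)} = \frac{1}{3} \left(-10\right) = - \frac{10}{3}$)
$\frac{1}{m{\left(x{\left(v \right)} \right)}} = \frac{1}{- \frac{10}{3}} = - \frac{3}{10}$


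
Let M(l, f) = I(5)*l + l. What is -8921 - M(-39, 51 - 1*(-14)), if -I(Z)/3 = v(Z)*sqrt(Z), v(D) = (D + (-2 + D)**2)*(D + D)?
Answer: -8882 - 16380*sqrt(5) ≈ -45509.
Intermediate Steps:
v(D) = 2*D*(D + (-2 + D)**2) (v(D) = (D + (-2 + D)**2)*(2*D) = 2*D*(D + (-2 + D)**2))
I(Z) = -6*Z**(3/2)*(Z + (-2 + Z)**2) (I(Z) = -3*2*Z*(Z + (-2 + Z)**2)*sqrt(Z) = -6*Z**(3/2)*(Z + (-2 + Z)**2))
M(l, f) = l - 420*l*sqrt(5) (M(l, f) = (6*5**(3/2)*(-1*5 - (-2 + 5)**2))*l + l = (6*(5*sqrt(5))*(-5 - 1*3**2))*l + l = (6*(5*sqrt(5))*(-5 - 1*9))*l + l = (6*(5*sqrt(5))*(-5 - 9))*l + l = (6*(5*sqrt(5))*(-14))*l + l = (-420*sqrt(5))*l + l = -420*l*sqrt(5) + l = l - 420*l*sqrt(5))
-8921 - M(-39, 51 - 1*(-14)) = -8921 - (-39)*(1 - 420*sqrt(5)) = -8921 - (-39 + 16380*sqrt(5)) = -8921 + (39 - 16380*sqrt(5)) = -8882 - 16380*sqrt(5)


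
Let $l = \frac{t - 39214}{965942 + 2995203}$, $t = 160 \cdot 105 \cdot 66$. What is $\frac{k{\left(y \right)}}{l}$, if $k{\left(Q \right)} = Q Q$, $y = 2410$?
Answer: $\frac{11503363137250}{534793} \approx 2.151 \cdot 10^{7}$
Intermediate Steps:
$t = 1108800$ ($t = 16800 \cdot 66 = 1108800$)
$k{\left(Q \right)} = Q^{2}$
$l = \frac{1069586}{3961145}$ ($l = \frac{1108800 - 39214}{965942 + 2995203} = \frac{1069586}{3961145} \approx 0.27002$)
$\frac{k{\left(y \right)}}{l} = \frac{2410^{2}}{\frac{1069586}{3961145}} = 5808100 \cdot \frac{3961145}{1069586} = \frac{11503363137250}{534793}$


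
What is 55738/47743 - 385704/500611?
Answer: 9488389846/23900670973 ≈ 0.39699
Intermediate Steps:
55738/47743 - 385704/500611 = 9488389846/23900670973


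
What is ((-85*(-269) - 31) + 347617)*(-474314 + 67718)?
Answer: -150623894796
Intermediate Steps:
((-85*(-269) - 31) + 347617)*(-474314 + 67718) = ((22865 - 31) + 347617)*(-406596) = (22834 + 347617)*(-406596) = 370451*(-406596) = -150623894796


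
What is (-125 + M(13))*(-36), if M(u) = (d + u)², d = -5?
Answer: 2196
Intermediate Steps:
M(u) = (-5 + u)²
(-125 + M(13))*(-36) = (-125 + (-5 + 13)²)*(-36) = (-125 + 8²)*(-36) = (-125 + 64)*(-36) = -61*(-36) = 2196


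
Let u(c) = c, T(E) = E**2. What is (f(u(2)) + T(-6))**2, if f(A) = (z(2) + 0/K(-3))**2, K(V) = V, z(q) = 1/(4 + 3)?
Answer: 3115225/2401 ≈ 1297.5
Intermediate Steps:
z(q) = 1/7
f(A) = 1/49 (f(A) = (1/7 + 0/(-3))**2 = (1/7 + 0*(-1/3))**2 = (1/7 + 0)**2 = (1/7)**2 = 1/49)
(f(u(2)) + T(-6))**2 = (1/49 + (-6)**2)**2 = (1/49 + 36)**2 = (1765/49)**2 = 3115225/2401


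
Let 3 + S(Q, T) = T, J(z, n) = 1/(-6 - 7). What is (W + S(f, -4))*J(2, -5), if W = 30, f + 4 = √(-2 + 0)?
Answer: -23/13 ≈ -1.7692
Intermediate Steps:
J(z, n) = -1/13 (J(z, n) = 1/(-13) = -1/13)
f = -4 + I*√2 (f = -4 + √(-2 + 0) = -4 + √(-2) = -4 + I*√2 ≈ -4.0 + 1.4142*I)
S(Q, T) = -3 + T
(W + S(f, -4))*J(2, -5) = (30 + (-3 - 4))*(-1/13) = (30 - 7)*(-1/13) = 23*(-1/13) = -23/13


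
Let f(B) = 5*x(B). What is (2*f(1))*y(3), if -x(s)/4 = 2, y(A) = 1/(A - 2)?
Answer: -80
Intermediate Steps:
y(A) = 1/(-2 + A)
x(s) = -8 (x(s) = -4*2 = -8)
f(B) = -40 (f(B) = 5*(-8) = -40)
(2*f(1))*y(3) = (2*(-40))/(-2 + 3) = -80/1 = -80*1 = -80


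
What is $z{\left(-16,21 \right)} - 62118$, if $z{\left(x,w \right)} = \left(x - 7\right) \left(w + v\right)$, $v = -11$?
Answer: $-62348$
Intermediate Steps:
$z{\left(x,w \right)} = \left(-11 + w\right) \left(-7 + x\right)$ ($z{\left(x,w \right)} = \left(x - 7\right) \left(w - 11\right) = \left(-7 + x\right) \left(-11 + w\right) = \left(-11 + w\right) \left(-7 + x\right)$)
$z{\left(-16,21 \right)} - 62118 = \left(77 - -176 - 147 + 21 \left(-16\right)\right) - 62118 = \left(77 + 176 - 147 - 336\right) - 62118 = -230 - 62118 = -62348$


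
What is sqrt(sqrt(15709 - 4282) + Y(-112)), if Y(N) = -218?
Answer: sqrt(-218 + sqrt(11427)) ≈ 10.541*I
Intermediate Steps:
sqrt(sqrt(15709 - 4282) + Y(-112)) = sqrt(sqrt(15709 - 4282) - 218) = sqrt(sqrt(11427) - 218) = sqrt(-218 + sqrt(11427))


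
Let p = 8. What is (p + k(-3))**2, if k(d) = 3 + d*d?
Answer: 400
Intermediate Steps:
k(d) = 3 + d**2
(p + k(-3))**2 = (8 + (3 + (-3)**2))**2 = (8 + (3 + 9))**2 = (8 + 12)**2 = 20**2 = 400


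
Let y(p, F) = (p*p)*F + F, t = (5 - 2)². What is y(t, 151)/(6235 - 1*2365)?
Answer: 6191/1935 ≈ 3.1995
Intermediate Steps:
t = 9 (t = 3² = 9)
y(p, F) = F + F*p² (y(p, F) = p²*F + F = F*p² + F = F + F*p²)
y(t, 151)/(6235 - 1*2365) = (151*(1 + 9²))/(6235 - 1*2365) = (151*(1 + 81))/(6235 - 2365) = (151*82)/3870 = 12382*(1/3870) = 6191/1935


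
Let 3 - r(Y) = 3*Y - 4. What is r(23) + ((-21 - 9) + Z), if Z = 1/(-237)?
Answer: -21805/237 ≈ -92.004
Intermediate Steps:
Z = -1/237 ≈ -0.0042194
r(Y) = 7 - 3*Y (r(Y) = 3 - (3*Y - 4) = 3 - (-4 + 3*Y) = 3 + (4 - 3*Y) = 7 - 3*Y)
r(23) + ((-21 - 9) + Z) = (7 - 3*23) + ((-21 - 9) - 1/237) = (7 - 69) + (-30 - 1/237) = -62 - 7111/237 = -21805/237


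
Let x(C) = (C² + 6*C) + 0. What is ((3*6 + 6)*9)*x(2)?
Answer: 3456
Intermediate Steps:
x(C) = C² + 6*C
((3*6 + 6)*9)*x(2) = ((3*6 + 6)*9)*(2*(6 + 2)) = ((18 + 6)*9)*(2*8) = (24*9)*16 = 216*16 = 3456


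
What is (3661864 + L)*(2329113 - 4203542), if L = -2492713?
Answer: -2191490539779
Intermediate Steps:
(3661864 + L)*(2329113 - 4203542) = (3661864 - 2492713)*(2329113 - 4203542) = 1169151*(-1874429) = -2191490539779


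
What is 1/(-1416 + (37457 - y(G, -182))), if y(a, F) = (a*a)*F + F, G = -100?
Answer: 1/1856223 ≈ 5.3873e-7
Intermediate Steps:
y(a, F) = F + F*a**2 (y(a, F) = a**2*F + F = F*a**2 + F = F + F*a**2)
1/(-1416 + (37457 - y(G, -182))) = 1/(-1416 + (37457 - (-182)*(1 + (-100)**2))) = 1/(-1416 + (37457 - (-182)*(1 + 10000))) = 1/(-1416 + (37457 - (-182)*10001)) = 1/(-1416 + (37457 - 1*(-1820182))) = 1/(-1416 + (37457 + 1820182)) = 1/(-1416 + 1857639) = 1/1856223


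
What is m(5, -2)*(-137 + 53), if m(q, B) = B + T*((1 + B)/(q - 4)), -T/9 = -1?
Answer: 924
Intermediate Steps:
T = 9 (T = -9*(-1) = 9)
m(q, B) = B + 9*(1 + B)/(-4 + q) (m(q, B) = B + 9*((1 + B)/(q - 4)) = B + 9*((1 + B)/(-4 + q)) = B + 9*(1 + B)/(-4 + q))
m(5, -2)*(-137 + 53) = ((9 + 5*(-2) - 2*5)/(-4 + 5))*(-137 + 53) = ((9 - 10 - 10)/1)*(-84) = (1*(-11))*(-84) = -11*(-84) = 924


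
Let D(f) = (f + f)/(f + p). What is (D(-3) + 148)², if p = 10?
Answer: 1060900/49 ≈ 21651.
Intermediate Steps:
D(f) = 2*f/(10 + f) (D(f) = (f + f)/(f + 10) = (2*f)/(10 + f) = 2*f/(10 + f))
(D(-3) + 148)² = (2*(-3)/(10 - 3) + 148)² = (2*(-3)/7 + 148)² = (2*(-3)*(⅐) + 148)² = (-6/7 + 148)² = (1030/7)² = 1060900/49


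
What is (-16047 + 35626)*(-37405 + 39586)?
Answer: 42701799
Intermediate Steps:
(-16047 + 35626)*(-37405 + 39586) = 19579*2181 = 42701799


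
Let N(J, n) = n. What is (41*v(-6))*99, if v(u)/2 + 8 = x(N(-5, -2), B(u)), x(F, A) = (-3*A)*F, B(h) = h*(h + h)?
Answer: 3442032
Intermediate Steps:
B(h) = 2*h² (B(h) = h*(2*h) = 2*h²)
x(F, A) = -3*A*F
v(u) = -16 + 24*u² (v(u) = -16 + 2*(-3*2*u²*(-2)) = -16 + 2*(12*u²) = -16 + 24*u²)
(41*v(-6))*99 = (41*(-16 + 24*(-6)²))*99 = (41*(-16 + 24*36))*99 = (41*(-16 + 864))*99 = (41*848)*99 = 34768*99 = 3442032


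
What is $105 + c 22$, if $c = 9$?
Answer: $303$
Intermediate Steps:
$105 + c 22 = 105 + 9 \cdot 22 = 105 + 198 = 303$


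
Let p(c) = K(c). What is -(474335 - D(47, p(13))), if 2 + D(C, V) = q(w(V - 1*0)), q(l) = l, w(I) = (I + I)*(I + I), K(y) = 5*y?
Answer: -457437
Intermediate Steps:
p(c) = 5*c
w(I) = 4*I² (w(I) = (2*I)*(2*I) = 4*I²)
D(C, V) = -2 + 4*V² (D(C, V) = -2 + 4*(V - 1*0)² = -2 + 4*(V + 0)² = -2 + 4*V²)
-(474335 - D(47, p(13))) = -(474335 - (-2 + 4*(5*13)²)) = -(474335 - (-2 + 4*65²)) = -(474335 - (-2 + 4*4225)) = -(474335 - (-2 + 16900)) = -(474335 - 1*16898) = -(474335 - 16898) = -1*457437 = -457437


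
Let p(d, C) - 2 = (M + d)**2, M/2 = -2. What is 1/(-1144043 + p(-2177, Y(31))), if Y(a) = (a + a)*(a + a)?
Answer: 1/3612720 ≈ 2.7680e-7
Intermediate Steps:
M = -4 (M = 2*(-2) = -4)
Y(a) = 4*a**2 (Y(a) = (2*a)*(2*a) = 4*a**2)
p(d, C) = 2 + (-4 + d)**2
1/(-1144043 + p(-2177, Y(31))) = 1/(-1144043 + (2 + (-4 - 2177)**2)) = 1/(-1144043 + (2 + (-2181)**2)) = 1/(-1144043 + (2 + 4756761)) = 1/(-1144043 + 4756763) = 1/3612720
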